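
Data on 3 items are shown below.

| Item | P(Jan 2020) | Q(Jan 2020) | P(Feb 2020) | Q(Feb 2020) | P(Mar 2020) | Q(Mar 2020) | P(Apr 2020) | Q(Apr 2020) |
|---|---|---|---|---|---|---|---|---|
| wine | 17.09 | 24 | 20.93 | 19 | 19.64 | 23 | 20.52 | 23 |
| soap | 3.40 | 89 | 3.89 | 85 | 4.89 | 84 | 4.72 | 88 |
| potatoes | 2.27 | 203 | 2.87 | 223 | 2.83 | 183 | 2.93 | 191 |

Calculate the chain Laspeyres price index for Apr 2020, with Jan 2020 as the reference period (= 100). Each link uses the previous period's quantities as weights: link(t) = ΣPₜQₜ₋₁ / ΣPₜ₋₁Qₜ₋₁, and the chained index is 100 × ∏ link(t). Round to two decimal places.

128.77

Link Jan 2020→Feb 2020:
ΣP(Feb 2020)Q(Jan 2020) = 20.93×24 + 3.89×89 + 2.87×203 = 502.32 + 346.21 + 582.61 = 1431.14
ΣP(Jan 2020)Q(Jan 2020) = 17.09×24 + 3.40×89 + 2.27×203 = 410.16 + 302.6 + 460.81 = 1173.57
link = 1431.14/1173.57 = 1.219476
Link Feb 2020→Mar 2020:
ΣP(Mar 2020)Q(Feb 2020) = 19.64×19 + 4.89×85 + 2.83×223 = 373.16 + 415.65 + 631.09 = 1419.9
ΣP(Feb 2020)Q(Feb 2020) = 20.93×19 + 3.89×85 + 2.87×223 = 397.67 + 330.65 + 640.01 = 1368.33
link = 1419.9/1368.33 = 1.037688
Link Mar 2020→Apr 2020:
ΣP(Apr 2020)Q(Mar 2020) = 20.52×23 + 4.72×84 + 2.93×183 = 471.96 + 396.48 + 536.19 = 1404.63
ΣP(Mar 2020)Q(Mar 2020) = 19.64×23 + 4.89×84 + 2.83×183 = 451.72 + 410.76 + 517.89 = 1380.37
link = 1404.63/1380.37 = 1.017575
Chained index = 100 × 1.219476 × 1.037688 × 1.017575 = 128.7676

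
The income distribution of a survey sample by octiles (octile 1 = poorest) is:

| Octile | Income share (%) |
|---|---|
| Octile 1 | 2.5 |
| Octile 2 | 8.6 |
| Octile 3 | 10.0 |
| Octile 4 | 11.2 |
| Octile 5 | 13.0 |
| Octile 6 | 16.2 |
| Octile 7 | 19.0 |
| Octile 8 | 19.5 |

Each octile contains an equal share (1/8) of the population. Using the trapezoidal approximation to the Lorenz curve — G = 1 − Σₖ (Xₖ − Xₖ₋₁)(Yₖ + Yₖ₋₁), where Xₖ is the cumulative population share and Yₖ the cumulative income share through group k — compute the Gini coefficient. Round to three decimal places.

Cumulative income shares Yₖ: 0.0250, 0.1110, 0.2110, 0.3230, 0.4530, 0.6150, 0.8050, 1.0000
Σ (Xₖ−Xₖ₋₁)(Yₖ+Yₖ₋₁) = (1/8)(0.0250+0.0000) + (1/8)(0.1110+0.0250) + (1/8)(0.2110+0.1110) + (1/8)(0.3230+0.2110) + (1/8)(0.4530+0.3230) + (1/8)(0.6150+0.4530) + (1/8)(0.8050+0.6150) + (1/8)(1.0000+0.8050)
  = 0.0031 + 0.0170 + 0.0402 + 0.0667 + 0.0970 + 0.1335 + 0.1775 + 0.2256 = 0.7607
G = 1 − 0.7607 = 0.2393

0.239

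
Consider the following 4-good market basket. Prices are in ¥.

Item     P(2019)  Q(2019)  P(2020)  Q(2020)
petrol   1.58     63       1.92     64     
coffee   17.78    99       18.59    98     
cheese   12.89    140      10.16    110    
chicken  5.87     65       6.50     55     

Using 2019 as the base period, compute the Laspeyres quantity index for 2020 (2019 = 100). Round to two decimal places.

88.59

Laspeyres quantity index uses base-period prices as weights.
ΣP(2019)·Q(2020) = 1.58×64 + 17.78×98 + 12.89×110 + 5.87×55 = 101.12 + 1742.44 + 1417.9 + 322.85 = 3584.31
ΣP(2019)·Q(2019) = 1.58×63 + 17.78×99 + 12.89×140 + 5.87×65 = 99.54 + 1760.22 + 1804.6 + 381.55 = 4045.91
Index = 3584.31 / 4045.91 × 100 = 88.5909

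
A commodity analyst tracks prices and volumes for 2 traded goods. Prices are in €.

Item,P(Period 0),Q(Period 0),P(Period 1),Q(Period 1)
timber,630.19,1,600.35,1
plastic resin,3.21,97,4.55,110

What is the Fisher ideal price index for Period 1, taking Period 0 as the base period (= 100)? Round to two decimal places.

Laspeyres component (base-period weights):
ΣP(Period 1)Q(Period 0) = 600.35×1 + 4.55×97 = 600.35 + 441.35 = 1041.7
ΣP(Period 0)Q(Period 0) = 630.19×1 + 3.21×97 = 630.19 + 311.37 = 941.56
L = 1041.7 / 941.56 × 100 = 110.6355
Paasche component (current-period weights):
ΣP(Period 1)Q(Period 1) = 600.35×1 + 4.55×110 = 600.35 + 500.5 = 1100.85
ΣP(Period 0)Q(Period 1) = 630.19×1 + 3.21×110 = 630.19 + 353.1 = 983.29
P = 1100.85 / 983.29 × 100 = 111.9558
Fisher = √(L × P) = √(110.6355 × 111.9558) = 111.2937

111.29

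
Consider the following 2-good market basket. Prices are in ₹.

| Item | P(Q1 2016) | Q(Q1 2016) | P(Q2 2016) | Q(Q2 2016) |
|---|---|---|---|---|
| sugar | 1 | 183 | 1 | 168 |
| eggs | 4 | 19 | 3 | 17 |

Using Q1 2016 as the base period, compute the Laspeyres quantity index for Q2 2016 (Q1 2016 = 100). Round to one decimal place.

91.1

Laspeyres quantity index uses base-period prices as weights.
ΣP(Q1 2016)·Q(Q2 2016) = 1×168 + 4×17 = 168 + 68 = 236
ΣP(Q1 2016)·Q(Q1 2016) = 1×183 + 4×19 = 183 + 76 = 259
Index = 236 / 259 × 100 = 91.1197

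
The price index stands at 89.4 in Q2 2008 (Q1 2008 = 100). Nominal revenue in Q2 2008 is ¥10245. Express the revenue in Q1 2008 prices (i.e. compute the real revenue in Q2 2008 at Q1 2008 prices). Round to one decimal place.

Real = Nominal ÷ (Index/100) = 10245 ÷ (89.4/100)
     = 10245 ÷ 0.894 = 11459.7315

11459.7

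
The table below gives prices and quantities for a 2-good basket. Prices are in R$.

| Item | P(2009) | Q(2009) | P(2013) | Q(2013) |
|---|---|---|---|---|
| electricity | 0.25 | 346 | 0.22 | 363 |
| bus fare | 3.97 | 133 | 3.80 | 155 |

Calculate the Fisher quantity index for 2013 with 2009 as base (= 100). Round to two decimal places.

Laspeyres component (base-period weights):
ΣP(2009)Q(2013) = 0.25×363 + 3.97×155 = 90.75 + 615.35 = 706.1
ΣP(2009)Q(2009) = 0.25×346 + 3.97×133 = 86.5 + 528.01 = 614.51
L = 706.1 / 614.51 × 100 = 114.9046
Paasche component (current-period weights):
ΣP(2013)Q(2013) = 0.22×363 + 3.80×155 = 79.86 + 589 = 668.86
ΣP(2013)Q(2009) = 0.22×346 + 3.80×133 = 76.12 + 505.4 = 581.52
P = 668.86 / 581.52 × 100 = 115.0193
Fisher = √(L × P) = √(114.9046 × 115.0193) = 114.9619

114.96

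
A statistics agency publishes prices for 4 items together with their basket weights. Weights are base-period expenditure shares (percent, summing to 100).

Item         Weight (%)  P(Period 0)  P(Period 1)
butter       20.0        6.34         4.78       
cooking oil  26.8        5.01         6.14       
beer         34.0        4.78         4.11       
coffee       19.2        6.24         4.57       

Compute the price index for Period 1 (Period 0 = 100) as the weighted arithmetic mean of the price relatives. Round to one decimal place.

91.2

butter: 20.0 × (4.78/6.34) = 20.0 × 0.753943 = 15.0789
cooking oil: 26.8 × (6.14/5.01) = 26.8 × 1.225549 = 32.8447
beer: 34.0 × (4.11/4.78) = 34.0 × 0.859833 = 29.2343
coffee: 19.2 × (4.57/6.24) = 19.2 × 0.732372 = 14.0615
Index = Σ wᵢ·(p₁ᵢ/p₀ᵢ) = 15.0789 + 32.8447 + 29.2343 + 14.0615 = 91.2194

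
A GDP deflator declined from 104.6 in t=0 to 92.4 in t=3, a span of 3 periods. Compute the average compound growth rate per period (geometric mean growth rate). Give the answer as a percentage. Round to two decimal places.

Growth factor = (92.4/104.6)^(1/3) = (0.883365)^(1/3) = 0.959504
Growth rate = 0.959504 − 1 = -0.040496 = -4.0496%

-4.05%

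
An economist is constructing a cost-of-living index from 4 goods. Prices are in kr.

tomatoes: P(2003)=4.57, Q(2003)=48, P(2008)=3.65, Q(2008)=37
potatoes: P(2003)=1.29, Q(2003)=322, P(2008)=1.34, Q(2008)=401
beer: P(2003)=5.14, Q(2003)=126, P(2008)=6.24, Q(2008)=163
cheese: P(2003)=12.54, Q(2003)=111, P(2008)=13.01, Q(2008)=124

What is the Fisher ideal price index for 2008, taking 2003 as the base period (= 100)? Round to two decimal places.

106.67

Laspeyres component (base-period weights):
ΣP(2008)Q(2003) = 3.65×48 + 1.34×322 + 6.24×126 + 13.01×111 = 175.2 + 431.48 + 786.24 + 1444.11 = 2837.03
ΣP(2003)Q(2003) = 4.57×48 + 1.29×322 + 5.14×126 + 12.54×111 = 219.36 + 415.38 + 647.64 + 1391.94 = 2674.32
L = 2837.03 / 2674.32 × 100 = 106.0842
Paasche component (current-period weights):
ΣP(2008)Q(2008) = 3.65×37 + 1.34×401 + 6.24×163 + 13.01×124 = 135.05 + 537.34 + 1017.12 + 1613.24 = 3302.75
ΣP(2003)Q(2008) = 4.57×37 + 1.29×401 + 5.14×163 + 12.54×124 = 169.09 + 517.29 + 837.82 + 1554.96 = 3079.16
P = 3302.75 / 3079.16 × 100 = 107.2614
Fisher = √(L × P) = √(106.0842 × 107.2614) = 106.6712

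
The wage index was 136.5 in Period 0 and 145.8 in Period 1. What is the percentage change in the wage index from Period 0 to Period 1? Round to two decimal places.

6.81%

Change = (145.8 − 136.5) / 136.5 × 100
       = 9.3 / 136.5 × 100 = 6.8132%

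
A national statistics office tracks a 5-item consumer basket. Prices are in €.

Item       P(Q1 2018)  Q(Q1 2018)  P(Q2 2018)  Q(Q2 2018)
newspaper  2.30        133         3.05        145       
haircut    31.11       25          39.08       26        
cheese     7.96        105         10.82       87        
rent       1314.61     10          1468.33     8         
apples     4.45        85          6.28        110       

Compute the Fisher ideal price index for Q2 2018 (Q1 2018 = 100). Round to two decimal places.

115.19

Laspeyres component (base-period weights):
ΣP(Q2 2018)Q(Q1 2018) = 3.05×133 + 39.08×25 + 10.82×105 + 1468.33×10 + 6.28×85 = 405.65 + 977 + 1136.1 + 14683.3 + 533.8 = 17735.85
ΣP(Q1 2018)Q(Q1 2018) = 2.30×133 + 31.11×25 + 7.96×105 + 1314.61×10 + 4.45×85 = 305.9 + 777.75 + 835.8 + 13146.1 + 378.25 = 15443.8
L = 17735.85 / 15443.8 × 100 = 114.8412
Paasche component (current-period weights):
ΣP(Q2 2018)Q(Q2 2018) = 3.05×145 + 39.08×26 + 10.82×87 + 1468.33×8 + 6.28×110 = 442.25 + 1016.08 + 941.34 + 11746.64 + 690.8 = 14837.11
ΣP(Q1 2018)Q(Q2 2018) = 2.30×145 + 31.11×26 + 7.96×87 + 1314.61×8 + 4.45×110 = 333.5 + 808.86 + 692.52 + 10516.88 + 489.5 = 12841.26
P = 14837.11 / 12841.26 × 100 = 115.5425
Fisher = √(L × P) = √(114.8412 × 115.5425) = 115.1913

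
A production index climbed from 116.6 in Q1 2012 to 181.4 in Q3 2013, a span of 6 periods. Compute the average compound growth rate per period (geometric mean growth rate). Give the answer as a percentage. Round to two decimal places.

7.64%

Growth factor = (181.4/116.6)^(1/6) = (1.555746)^(1/6) = 1.076440
Growth rate = 1.076440 − 1 = 0.076440 = 7.6440%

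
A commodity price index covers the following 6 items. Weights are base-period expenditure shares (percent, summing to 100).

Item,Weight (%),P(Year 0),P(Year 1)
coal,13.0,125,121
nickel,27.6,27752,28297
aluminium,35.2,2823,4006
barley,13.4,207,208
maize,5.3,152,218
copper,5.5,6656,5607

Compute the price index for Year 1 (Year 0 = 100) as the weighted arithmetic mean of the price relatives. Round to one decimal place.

coal: 13.0 × (121/125) = 13.0 × 0.968000 = 12.5840
nickel: 27.6 × (28297/27752) = 27.6 × 1.019638 = 28.1420
aluminium: 35.2 × (4006/2823) = 35.2 × 1.419058 = 49.9508
barley: 13.4 × (208/207) = 13.4 × 1.004831 = 13.4647
maize: 5.3 × (218/152) = 5.3 × 1.434211 = 7.6013
copper: 5.5 × (5607/6656) = 5.5 × 0.842398 = 4.6332
Index = Σ wᵢ·(p₁ᵢ/p₀ᵢ) = 12.5840 + 28.1420 + 49.9508 + 13.4647 + 7.6013 + 4.6332 = 116.3761

116.4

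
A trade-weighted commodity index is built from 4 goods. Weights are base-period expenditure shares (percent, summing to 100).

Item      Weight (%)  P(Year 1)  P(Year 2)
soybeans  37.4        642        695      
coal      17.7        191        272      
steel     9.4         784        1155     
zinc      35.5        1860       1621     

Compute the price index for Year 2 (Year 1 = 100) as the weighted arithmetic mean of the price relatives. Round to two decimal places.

110.48

soybeans: 37.4 × (695/642) = 37.4 × 1.082555 = 40.4875
coal: 17.7 × (272/191) = 17.7 × 1.424084 = 25.2063
steel: 9.4 × (1155/784) = 9.4 × 1.473214 = 13.8482
zinc: 35.5 × (1621/1860) = 35.5 × 0.871505 = 30.9384
Index = Σ wᵢ·(p₁ᵢ/p₀ᵢ) = 40.4875 + 25.2063 + 13.8482 + 30.9384 = 110.4805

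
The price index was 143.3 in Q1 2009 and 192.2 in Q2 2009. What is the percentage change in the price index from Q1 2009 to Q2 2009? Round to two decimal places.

Change = (192.2 − 143.3) / 143.3 × 100
       = 48.9 / 143.3 × 100 = 34.1242%

34.12%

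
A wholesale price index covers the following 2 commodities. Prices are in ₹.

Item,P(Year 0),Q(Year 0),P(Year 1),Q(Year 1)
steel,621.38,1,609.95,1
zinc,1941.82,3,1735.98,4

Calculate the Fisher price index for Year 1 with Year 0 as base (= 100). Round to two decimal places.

90.15

Laspeyres component (base-period weights):
ΣP(Year 1)Q(Year 0) = 609.95×1 + 1735.98×3 = 609.95 + 5207.94 = 5817.89
ΣP(Year 0)Q(Year 0) = 621.38×1 + 1941.82×3 = 621.38 + 5825.46 = 6446.84
L = 5817.89 / 6446.84 × 100 = 90.2441
Paasche component (current-period weights):
ΣP(Year 1)Q(Year 1) = 609.95×1 + 1735.98×4 = 609.95 + 6943.92 = 7553.87
ΣP(Year 0)Q(Year 1) = 621.38×1 + 1941.82×4 = 621.38 + 7767.28 = 8388.66
P = 7553.87 / 8388.66 × 100 = 90.0486
Fisher = √(L × P) = √(90.2441 × 90.0486) = 90.1463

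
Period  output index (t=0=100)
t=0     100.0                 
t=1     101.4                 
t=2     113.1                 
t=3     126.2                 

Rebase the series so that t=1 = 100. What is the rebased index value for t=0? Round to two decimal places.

98.62

Rebased(t=0) = 100.0 / 101.4 × 100 = 98.6193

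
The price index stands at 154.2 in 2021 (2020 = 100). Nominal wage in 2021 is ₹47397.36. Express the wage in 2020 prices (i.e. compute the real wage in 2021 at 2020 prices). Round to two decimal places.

Real = Nominal ÷ (Index/100) = 47397.36 ÷ (154.2/100)
     = 47397.36 ÷ 1.542 = 30737.5875

30737.59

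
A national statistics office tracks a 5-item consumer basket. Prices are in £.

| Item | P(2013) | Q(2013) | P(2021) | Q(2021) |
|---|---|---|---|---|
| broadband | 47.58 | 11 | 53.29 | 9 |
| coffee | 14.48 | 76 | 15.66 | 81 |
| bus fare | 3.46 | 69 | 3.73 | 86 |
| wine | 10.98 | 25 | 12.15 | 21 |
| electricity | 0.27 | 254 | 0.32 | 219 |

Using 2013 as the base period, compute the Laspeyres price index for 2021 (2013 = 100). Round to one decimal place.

109.7

Laspeyres price index uses base-period quantities as weights.
ΣP(2021)·Q(2013) = 53.29×11 + 15.66×76 + 3.73×69 + 12.15×25 + 0.32×254 = 586.19 + 1190.16 + 257.37 + 303.75 + 81.28 = 2418.75
ΣP(2013)·Q(2013) = 47.58×11 + 14.48×76 + 3.46×69 + 10.98×25 + 0.27×254 = 523.38 + 1100.48 + 238.74 + 274.5 + 68.58 = 2205.68
Index = 2418.75 / 2205.68 × 100 = 109.6601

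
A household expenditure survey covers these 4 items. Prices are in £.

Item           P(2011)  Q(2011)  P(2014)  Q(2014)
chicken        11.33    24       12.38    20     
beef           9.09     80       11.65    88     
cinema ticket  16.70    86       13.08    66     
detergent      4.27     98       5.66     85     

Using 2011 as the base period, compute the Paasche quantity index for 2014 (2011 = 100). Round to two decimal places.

89.98

Paasche quantity index uses current-period prices as weights.
ΣP(2014)·Q(2014) = 12.38×20 + 11.65×88 + 13.08×66 + 5.66×85 = 247.6 + 1025.2 + 863.28 + 481.1 = 2617.18
ΣP(2014)·Q(2011) = 12.38×24 + 11.65×80 + 13.08×86 + 5.66×98 = 297.12 + 932 + 1124.88 + 554.68 = 2908.68
Index = 2617.18 / 2908.68 × 100 = 89.9783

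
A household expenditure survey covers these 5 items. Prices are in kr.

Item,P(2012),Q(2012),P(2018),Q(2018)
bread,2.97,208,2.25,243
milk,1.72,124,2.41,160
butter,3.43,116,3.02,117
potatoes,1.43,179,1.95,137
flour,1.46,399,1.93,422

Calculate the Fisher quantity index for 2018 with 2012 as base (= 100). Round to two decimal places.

Laspeyres component (base-period weights):
ΣP(2012)Q(2018) = 2.97×243 + 1.72×160 + 3.43×117 + 1.43×137 + 1.46×422 = 721.71 + 275.2 + 401.31 + 195.91 + 616.12 = 2210.25
ΣP(2012)Q(2012) = 2.97×208 + 1.72×124 + 3.43×116 + 1.43×179 + 1.46×399 = 617.76 + 213.28 + 397.88 + 255.97 + 582.54 = 2067.43
L = 2210.25 / 2067.43 × 100 = 106.9081
Paasche component (current-period weights):
ΣP(2018)Q(2018) = 2.25×243 + 2.41×160 + 3.02×117 + 1.95×137 + 1.93×422 = 546.75 + 385.6 + 353.34 + 267.15 + 814.46 = 2367.3
ΣP(2018)Q(2012) = 2.25×208 + 2.41×124 + 3.02×116 + 1.95×179 + 1.93×399 = 468 + 298.84 + 350.32 + 349.05 + 770.07 = 2236.28
P = 2367.3 / 2236.28 × 100 = 105.8588
Fisher = √(L × P) = √(106.9081 × 105.8588) = 106.3822

106.38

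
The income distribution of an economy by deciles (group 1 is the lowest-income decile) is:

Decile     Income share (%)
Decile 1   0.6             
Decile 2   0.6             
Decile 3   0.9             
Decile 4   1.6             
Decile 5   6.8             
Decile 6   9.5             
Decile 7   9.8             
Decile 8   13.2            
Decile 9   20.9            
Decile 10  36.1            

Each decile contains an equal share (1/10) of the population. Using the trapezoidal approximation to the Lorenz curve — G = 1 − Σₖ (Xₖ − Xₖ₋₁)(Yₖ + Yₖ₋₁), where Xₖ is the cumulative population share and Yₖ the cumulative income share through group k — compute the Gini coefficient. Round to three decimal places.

0.550

Cumulative income shares Yₖ: 0.0060, 0.0120, 0.0210, 0.0370, 0.1050, 0.2000, 0.2980, 0.4300, 0.6390, 1.0000
Σ (Xₖ−Xₖ₋₁)(Yₖ+Yₖ₋₁) = (1/10)(0.0060+0.0000) + (1/10)(0.0120+0.0060) + (1/10)(0.0210+0.0120) + (1/10)(0.0370+0.0210) + (1/10)(0.1050+0.0370) + (1/10)(0.2000+0.1050) + (1/10)(0.2980+0.2000) + (1/10)(0.4300+0.2980) + (1/10)(0.6390+0.4300) + (1/10)(1.0000+0.6390)
  = 0.0006 + 0.0018 + 0.0033 + 0.0058 + 0.0142 + 0.0305 + 0.0498 + 0.0728 + 0.1069 + 0.1639 = 0.4496
G = 1 − 0.4496 = 0.5504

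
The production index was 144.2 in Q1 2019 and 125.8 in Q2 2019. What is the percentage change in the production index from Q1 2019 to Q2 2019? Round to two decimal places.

-12.76%

Change = (125.8 − 144.2) / 144.2 × 100
       = -18.4 / 144.2 × 100 = -12.7601%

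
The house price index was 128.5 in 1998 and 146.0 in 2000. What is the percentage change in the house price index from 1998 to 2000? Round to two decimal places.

Change = (146.0 − 128.5) / 128.5 × 100
       = 17.5 / 128.5 × 100 = 13.6187%

13.62%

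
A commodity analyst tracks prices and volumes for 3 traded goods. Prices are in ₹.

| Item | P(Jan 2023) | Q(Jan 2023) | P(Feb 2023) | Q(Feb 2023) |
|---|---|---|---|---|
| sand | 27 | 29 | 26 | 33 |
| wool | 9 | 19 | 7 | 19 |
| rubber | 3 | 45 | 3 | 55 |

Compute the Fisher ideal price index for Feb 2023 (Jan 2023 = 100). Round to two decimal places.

Laspeyres component (base-period weights):
ΣP(Feb 2023)Q(Jan 2023) = 26×29 + 7×19 + 3×45 = 754 + 133 + 135 = 1022
ΣP(Jan 2023)Q(Jan 2023) = 27×29 + 9×19 + 3×45 = 783 + 171 + 135 = 1089
L = 1022 / 1089 × 100 = 93.8476
Paasche component (current-period weights):
ΣP(Feb 2023)Q(Feb 2023) = 26×33 + 7×19 + 3×55 = 858 + 133 + 165 = 1156
ΣP(Jan 2023)Q(Feb 2023) = 27×33 + 9×19 + 3×55 = 891 + 171 + 165 = 1227
P = 1156 / 1227 × 100 = 94.2135
Fisher = √(L × P) = √(93.8476 × 94.2135) = 94.0304

94.03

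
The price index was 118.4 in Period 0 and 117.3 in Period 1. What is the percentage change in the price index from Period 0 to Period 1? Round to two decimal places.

-0.93%

Change = (117.3 − 118.4) / 118.4 × 100
       = -1.1 / 118.4 × 100 = -0.9291%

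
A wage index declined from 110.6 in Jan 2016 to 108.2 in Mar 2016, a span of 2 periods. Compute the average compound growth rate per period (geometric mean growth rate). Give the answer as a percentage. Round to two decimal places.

Growth factor = (108.2/110.6)^(1/2) = (0.978300)^(1/2) = 0.989091
Growth rate = 0.989091 − 1 = -0.010909 = -1.0909%

-1.09%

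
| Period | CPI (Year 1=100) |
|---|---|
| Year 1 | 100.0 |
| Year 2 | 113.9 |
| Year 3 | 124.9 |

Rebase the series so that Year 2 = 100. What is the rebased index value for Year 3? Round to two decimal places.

109.66

Rebased(Year 3) = 124.9 / 113.9 × 100 = 109.6576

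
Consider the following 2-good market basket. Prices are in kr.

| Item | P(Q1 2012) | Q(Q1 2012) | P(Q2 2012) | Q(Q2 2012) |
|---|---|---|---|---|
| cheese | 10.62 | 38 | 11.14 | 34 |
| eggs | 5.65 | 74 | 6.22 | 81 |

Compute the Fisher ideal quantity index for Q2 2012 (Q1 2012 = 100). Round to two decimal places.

Laspeyres component (base-period weights):
ΣP(Q1 2012)Q(Q2 2012) = 10.62×34 + 5.65×81 = 361.08 + 457.65 = 818.73
ΣP(Q1 2012)Q(Q1 2012) = 10.62×38 + 5.65×74 = 403.56 + 418.1 = 821.66
L = 818.73 / 821.66 × 100 = 99.6434
Paasche component (current-period weights):
ΣP(Q2 2012)Q(Q2 2012) = 11.14×34 + 6.22×81 = 378.76 + 503.82 = 882.58
ΣP(Q2 2012)Q(Q1 2012) = 11.14×38 + 6.22×74 = 423.32 + 460.28 = 883.6
P = 882.58 / 883.6 × 100 = 99.8846
Fisher = √(L × P) = √(99.6434 × 99.8846) = 99.7639

99.76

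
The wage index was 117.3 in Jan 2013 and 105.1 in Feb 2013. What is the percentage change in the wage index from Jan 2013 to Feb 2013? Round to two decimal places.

-10.40%

Change = (105.1 − 117.3) / 117.3 × 100
       = -12.2 / 117.3 × 100 = -10.4007%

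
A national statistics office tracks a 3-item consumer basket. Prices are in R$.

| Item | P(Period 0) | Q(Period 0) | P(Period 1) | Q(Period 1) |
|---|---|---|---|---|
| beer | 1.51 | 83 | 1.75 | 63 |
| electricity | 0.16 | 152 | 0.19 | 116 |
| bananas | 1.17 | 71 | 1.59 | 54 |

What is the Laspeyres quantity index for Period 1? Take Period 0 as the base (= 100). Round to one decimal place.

Laspeyres quantity index uses base-period prices as weights.
ΣP(Period 0)·Q(Period 1) = 1.51×63 + 0.16×116 + 1.17×54 = 95.13 + 18.56 + 63.18 = 176.87
ΣP(Period 0)·Q(Period 0) = 1.51×83 + 0.16×152 + 1.17×71 = 125.33 + 24.32 + 83.07 = 232.72
Index = 176.87 / 232.72 × 100 = 76.0012

76.0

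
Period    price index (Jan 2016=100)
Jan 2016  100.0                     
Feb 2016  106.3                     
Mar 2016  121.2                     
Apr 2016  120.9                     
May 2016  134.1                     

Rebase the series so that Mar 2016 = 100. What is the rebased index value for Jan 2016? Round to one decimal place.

Rebased(Jan 2016) = 100.0 / 121.2 × 100 = 82.5083

82.5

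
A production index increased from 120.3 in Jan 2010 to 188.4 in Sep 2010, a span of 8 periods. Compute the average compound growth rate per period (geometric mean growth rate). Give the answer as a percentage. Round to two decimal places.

Growth factor = (188.4/120.3)^(1/8) = (1.566085)^(1/8) = 1.057674
Growth rate = 1.057674 − 1 = 0.057674 = 5.7674%

5.77%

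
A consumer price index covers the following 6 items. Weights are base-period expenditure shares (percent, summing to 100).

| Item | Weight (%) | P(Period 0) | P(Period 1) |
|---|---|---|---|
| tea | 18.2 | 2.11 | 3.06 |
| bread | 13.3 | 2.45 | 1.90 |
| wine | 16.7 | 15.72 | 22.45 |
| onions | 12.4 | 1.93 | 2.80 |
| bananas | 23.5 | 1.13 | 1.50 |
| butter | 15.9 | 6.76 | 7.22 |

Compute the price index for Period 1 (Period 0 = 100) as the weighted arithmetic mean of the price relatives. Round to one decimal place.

tea: 18.2 × (3.06/2.11) = 18.2 × 1.450237 = 26.3943
bread: 13.3 × (1.90/2.45) = 13.3 × 0.775510 = 10.3143
wine: 16.7 × (22.45/15.72) = 16.7 × 1.428117 = 23.8496
onions: 12.4 × (2.80/1.93) = 12.4 × 1.450777 = 17.9896
bananas: 23.5 × (1.50/1.13) = 23.5 × 1.327434 = 31.1947
butter: 15.9 × (7.22/6.76) = 15.9 × 1.068047 = 16.9820
Index = Σ wᵢ·(p₁ᵢ/p₀ᵢ) = 26.3943 + 10.3143 + 23.8496 + 17.9896 + 31.1947 + 16.9820 = 126.7244

126.7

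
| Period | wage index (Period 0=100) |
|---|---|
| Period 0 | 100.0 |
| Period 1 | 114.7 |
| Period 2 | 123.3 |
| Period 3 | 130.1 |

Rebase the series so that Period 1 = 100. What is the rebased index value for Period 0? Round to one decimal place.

87.2

Rebased(Period 0) = 100.0 / 114.7 × 100 = 87.1840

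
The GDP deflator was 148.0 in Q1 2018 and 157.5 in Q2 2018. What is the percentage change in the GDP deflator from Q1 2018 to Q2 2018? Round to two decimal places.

Change = (157.5 − 148.0) / 148.0 × 100
       = 9.5 / 148.0 × 100 = 6.4189%

6.42%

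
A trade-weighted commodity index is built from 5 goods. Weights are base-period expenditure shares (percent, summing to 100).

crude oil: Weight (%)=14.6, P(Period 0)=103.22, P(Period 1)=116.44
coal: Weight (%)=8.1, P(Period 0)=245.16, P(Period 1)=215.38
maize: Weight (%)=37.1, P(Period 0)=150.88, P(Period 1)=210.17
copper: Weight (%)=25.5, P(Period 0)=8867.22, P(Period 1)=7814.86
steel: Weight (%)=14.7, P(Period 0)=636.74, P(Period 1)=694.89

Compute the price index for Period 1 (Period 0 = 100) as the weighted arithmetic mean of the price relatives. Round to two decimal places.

crude oil: 14.6 × (116.44/103.22) = 14.6 × 1.128076 = 16.4699
coal: 8.1 × (215.38/245.16) = 8.1 × 0.878528 = 7.1161
maize: 37.1 × (210.17/150.88) = 37.1 × 1.392961 = 51.6789
copper: 25.5 × (7814.86/8867.22) = 25.5 × 0.881320 = 22.4737
steel: 14.7 × (694.89/636.74) = 14.7 × 1.091325 = 16.0425
Index = Σ wᵢ·(p₁ᵢ/p₀ᵢ) = 16.4699 + 7.1161 + 51.6789 + 22.4737 + 16.0425 = 113.7810

113.78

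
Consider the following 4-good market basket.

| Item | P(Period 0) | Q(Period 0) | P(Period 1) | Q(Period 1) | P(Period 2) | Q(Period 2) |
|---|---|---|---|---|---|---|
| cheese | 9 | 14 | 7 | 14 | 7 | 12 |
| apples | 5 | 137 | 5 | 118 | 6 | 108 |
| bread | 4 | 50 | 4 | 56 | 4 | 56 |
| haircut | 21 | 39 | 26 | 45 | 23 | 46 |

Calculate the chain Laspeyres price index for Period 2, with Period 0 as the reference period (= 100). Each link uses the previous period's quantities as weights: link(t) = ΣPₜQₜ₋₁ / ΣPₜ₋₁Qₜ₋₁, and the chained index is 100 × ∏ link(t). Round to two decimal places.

108.23

Link Period 0→Period 1:
ΣP(Period 1)Q(Period 0) = 7×14 + 5×137 + 4×50 + 26×39 = 98 + 685 + 200 + 1014 = 1997
ΣP(Period 0)Q(Period 0) = 9×14 + 5×137 + 4×50 + 21×39 = 126 + 685 + 200 + 819 = 1830
link = 1997/1830 = 1.091257
Link Period 1→Period 2:
ΣP(Period 2)Q(Period 1) = 7×14 + 6×118 + 4×56 + 23×45 = 98 + 708 + 224 + 1035 = 2065
ΣP(Period 1)Q(Period 1) = 7×14 + 5×118 + 4×56 + 26×45 = 98 + 590 + 224 + 1170 = 2082
link = 2065/2082 = 0.991835
Chained index = 100 × 1.091257 × 0.991835 = 108.2346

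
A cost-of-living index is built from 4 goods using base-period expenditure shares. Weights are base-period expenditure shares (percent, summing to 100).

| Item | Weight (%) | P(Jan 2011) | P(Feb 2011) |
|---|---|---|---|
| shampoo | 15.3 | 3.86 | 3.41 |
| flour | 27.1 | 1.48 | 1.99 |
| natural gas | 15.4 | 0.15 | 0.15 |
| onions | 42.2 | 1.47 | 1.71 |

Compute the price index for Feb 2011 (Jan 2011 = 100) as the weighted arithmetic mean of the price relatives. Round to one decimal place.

114.4

shampoo: 15.3 × (3.41/3.86) = 15.3 × 0.883420 = 13.5163
flour: 27.1 × (1.99/1.48) = 27.1 × 1.344595 = 36.4385
natural gas: 15.4 × (0.15/0.15) = 15.4 × 1.000000 = 15.4000
onions: 42.2 × (1.71/1.47) = 42.2 × 1.163265 = 49.0898
Index = Σ wᵢ·(p₁ᵢ/p₀ᵢ) = 13.5163 + 36.4385 + 15.4000 + 49.0898 = 114.4446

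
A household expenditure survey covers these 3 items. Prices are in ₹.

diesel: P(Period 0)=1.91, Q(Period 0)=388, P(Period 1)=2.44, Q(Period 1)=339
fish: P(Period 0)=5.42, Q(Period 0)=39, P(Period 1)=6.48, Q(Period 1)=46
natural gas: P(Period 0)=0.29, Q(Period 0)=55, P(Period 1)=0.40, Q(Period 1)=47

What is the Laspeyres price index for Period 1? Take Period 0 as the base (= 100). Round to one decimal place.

126.1

Laspeyres price index uses base-period quantities as weights.
ΣP(Period 1)·Q(Period 0) = 2.44×388 + 6.48×39 + 0.40×55 = 946.72 + 252.72 + 22 = 1221.44
ΣP(Period 0)·Q(Period 0) = 1.91×388 + 5.42×39 + 0.29×55 = 741.08 + 211.38 + 15.95 = 968.41
Index = 1221.44 / 968.41 × 100 = 126.1284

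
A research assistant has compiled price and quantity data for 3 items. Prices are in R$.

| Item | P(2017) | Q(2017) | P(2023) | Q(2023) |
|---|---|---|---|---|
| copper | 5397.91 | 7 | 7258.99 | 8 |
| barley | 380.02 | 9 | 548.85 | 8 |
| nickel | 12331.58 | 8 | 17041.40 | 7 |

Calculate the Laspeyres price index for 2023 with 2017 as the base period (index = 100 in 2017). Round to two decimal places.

137.34

Laspeyres price index uses base-period quantities as weights.
ΣP(2023)·Q(2017) = 7258.99×7 + 548.85×9 + 17041.40×8 = 50812.93 + 4939.65 + 136331.2 = 192083.78
ΣP(2017)·Q(2017) = 5397.91×7 + 380.02×9 + 12331.58×8 = 37785.37 + 3420.18 + 98652.64 = 139858.19
Index = 192083.78 / 139858.19 × 100 = 137.3418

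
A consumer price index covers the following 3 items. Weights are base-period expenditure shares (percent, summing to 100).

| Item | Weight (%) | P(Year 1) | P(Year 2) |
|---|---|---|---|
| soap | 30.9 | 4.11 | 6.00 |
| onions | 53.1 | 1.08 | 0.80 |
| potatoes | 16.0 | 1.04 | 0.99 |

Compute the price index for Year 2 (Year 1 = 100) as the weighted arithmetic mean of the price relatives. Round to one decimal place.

99.7

soap: 30.9 × (6.00/4.11) = 30.9 × 1.459854 = 45.1095
onions: 53.1 × (0.80/1.08) = 53.1 × 0.740741 = 39.3333
potatoes: 16.0 × (0.99/1.04) = 16.0 × 0.951923 = 15.2308
Index = Σ wᵢ·(p₁ᵢ/p₀ᵢ) = 45.1095 + 39.3333 + 15.2308 = 99.6736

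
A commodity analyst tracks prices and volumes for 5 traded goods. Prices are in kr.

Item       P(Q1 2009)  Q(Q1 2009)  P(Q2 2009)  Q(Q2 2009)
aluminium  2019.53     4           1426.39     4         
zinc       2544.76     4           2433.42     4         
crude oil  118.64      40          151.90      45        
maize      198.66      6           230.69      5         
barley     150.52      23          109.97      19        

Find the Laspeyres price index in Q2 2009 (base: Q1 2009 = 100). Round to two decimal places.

Laspeyres price index uses base-period quantities as weights.
ΣP(Q2 2009)·Q(Q1 2009) = 1426.39×4 + 2433.42×4 + 151.90×40 + 230.69×6 + 109.97×23 = 5705.56 + 9733.68 + 6076 + 1384.14 + 2529.31 = 25428.69
ΣP(Q1 2009)·Q(Q1 2009) = 2019.53×4 + 2544.76×4 + 118.64×40 + 198.66×6 + 150.52×23 = 8078.12 + 10179.04 + 4745.6 + 1191.96 + 3461.96 = 27656.68
Index = 25428.69 / 27656.68 × 100 = 91.9441

91.94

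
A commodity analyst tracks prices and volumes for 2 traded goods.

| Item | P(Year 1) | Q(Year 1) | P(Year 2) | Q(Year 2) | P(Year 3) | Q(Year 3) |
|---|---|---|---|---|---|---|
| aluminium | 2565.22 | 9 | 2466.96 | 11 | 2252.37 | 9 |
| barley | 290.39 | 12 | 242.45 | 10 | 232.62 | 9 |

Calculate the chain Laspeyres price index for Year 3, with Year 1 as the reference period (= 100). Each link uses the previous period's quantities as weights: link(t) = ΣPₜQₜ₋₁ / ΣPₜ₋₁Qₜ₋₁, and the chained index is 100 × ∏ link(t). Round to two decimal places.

86.65

Link Year 1→Year 2:
ΣP(Year 2)Q(Year 1) = 2466.96×9 + 242.45×12 = 22202.64 + 2909.4 = 25112.04
ΣP(Year 1)Q(Year 1) = 2565.22×9 + 290.39×12 = 23086.98 + 3484.68 = 26571.66
link = 25112.04/26571.66 = 0.945069
Link Year 2→Year 3:
ΣP(Year 3)Q(Year 2) = 2252.37×11 + 232.62×10 = 24776.07 + 2326.2 = 27102.27
ΣP(Year 2)Q(Year 2) = 2466.96×11 + 242.45×10 = 27136.56 + 2424.5 = 29561.06
link = 27102.27/29561.06 = 0.916823
Chained index = 100 × 0.945069 × 0.916823 = 86.6461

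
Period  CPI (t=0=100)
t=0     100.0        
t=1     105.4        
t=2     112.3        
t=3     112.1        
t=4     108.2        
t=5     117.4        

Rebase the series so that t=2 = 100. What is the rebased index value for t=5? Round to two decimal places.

Rebased(t=5) = 117.4 / 112.3 × 100 = 104.5414

104.54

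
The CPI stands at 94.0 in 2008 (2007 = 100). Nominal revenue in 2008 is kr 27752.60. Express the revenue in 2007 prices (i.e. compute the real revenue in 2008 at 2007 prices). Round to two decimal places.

29524.04

Real = Nominal ÷ (Index/100) = 27752.60 ÷ (94.0/100)
     = 27752.60 ÷ 0.940 = 29524.0426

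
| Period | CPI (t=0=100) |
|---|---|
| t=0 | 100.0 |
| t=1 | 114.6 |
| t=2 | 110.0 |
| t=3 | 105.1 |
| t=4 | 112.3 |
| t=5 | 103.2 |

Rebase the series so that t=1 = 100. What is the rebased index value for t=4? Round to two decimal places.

97.99

Rebased(t=4) = 112.3 / 114.6 × 100 = 97.9930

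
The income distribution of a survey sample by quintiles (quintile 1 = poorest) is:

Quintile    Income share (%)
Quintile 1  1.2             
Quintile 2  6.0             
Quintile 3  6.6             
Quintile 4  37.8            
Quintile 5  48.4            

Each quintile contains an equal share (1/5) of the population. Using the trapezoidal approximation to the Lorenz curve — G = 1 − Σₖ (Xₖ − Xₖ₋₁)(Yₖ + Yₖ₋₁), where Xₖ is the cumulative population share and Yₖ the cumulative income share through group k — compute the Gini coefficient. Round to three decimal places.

Cumulative income shares Yₖ: 0.0120, 0.0720, 0.1380, 0.5160, 1.0000
Σ (Xₖ−Xₖ₋₁)(Yₖ+Yₖ₋₁) = (1/5)(0.0120+0.0000) + (1/5)(0.0720+0.0120) + (1/5)(0.1380+0.0720) + (1/5)(0.5160+0.1380) + (1/5)(1.0000+0.5160)
  = 0.0024 + 0.0168 + 0.0420 + 0.1308 + 0.3032 = 0.4952
G = 1 − 0.4952 = 0.5048

0.505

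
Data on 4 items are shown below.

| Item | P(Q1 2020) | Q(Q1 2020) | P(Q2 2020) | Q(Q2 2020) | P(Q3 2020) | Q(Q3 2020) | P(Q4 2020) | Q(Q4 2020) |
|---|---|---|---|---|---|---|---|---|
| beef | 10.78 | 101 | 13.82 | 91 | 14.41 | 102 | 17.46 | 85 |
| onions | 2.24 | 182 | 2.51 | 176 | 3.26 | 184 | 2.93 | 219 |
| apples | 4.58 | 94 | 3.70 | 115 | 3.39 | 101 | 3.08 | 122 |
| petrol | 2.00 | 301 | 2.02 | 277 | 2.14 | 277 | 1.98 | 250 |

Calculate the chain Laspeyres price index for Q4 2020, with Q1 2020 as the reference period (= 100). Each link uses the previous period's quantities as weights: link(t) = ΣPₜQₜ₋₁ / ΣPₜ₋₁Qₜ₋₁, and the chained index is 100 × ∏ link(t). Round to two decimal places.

Link Q1 2020→Q2 2020:
ΣP(Q2 2020)Q(Q1 2020) = 13.82×101 + 2.51×182 + 3.70×94 + 2.02×301 = 1395.82 + 456.82 + 347.8 + 608.02 = 2808.46
ΣP(Q1 2020)Q(Q1 2020) = 10.78×101 + 2.24×182 + 4.58×94 + 2.00×301 = 1088.78 + 407.68 + 430.52 + 602 = 2528.98
link = 2808.46/2528.98 = 1.110511
Link Q2 2020→Q3 2020:
ΣP(Q3 2020)Q(Q2 2020) = 14.41×91 + 3.26×176 + 3.39×115 + 2.14×277 = 1311.31 + 573.76 + 389.85 + 592.78 = 2867.7
ΣP(Q2 2020)Q(Q2 2020) = 13.82×91 + 2.51×176 + 3.70×115 + 2.02×277 = 1257.62 + 441.76 + 425.5 + 559.54 = 2684.42
link = 2867.7/2684.42 = 1.068275
Link Q3 2020→Q4 2020:
ΣP(Q4 2020)Q(Q3 2020) = 17.46×102 + 2.93×184 + 3.08×101 + 1.98×277 = 1780.92 + 539.12 + 311.08 + 548.46 = 3179.58
ΣP(Q3 2020)Q(Q3 2020) = 14.41×102 + 3.26×184 + 3.39×101 + 2.14×277 = 1469.82 + 599.84 + 342.39 + 592.78 = 3004.83
link = 3179.58/3004.83 = 1.058156
Chained index = 100 × 1.110511 × 1.068275 × 1.058156 = 125.5324

125.53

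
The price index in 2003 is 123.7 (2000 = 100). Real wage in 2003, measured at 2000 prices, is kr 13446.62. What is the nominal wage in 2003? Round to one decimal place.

16633.5

Nominal = Real × (Index/100) = 13446.62 × (123.7/100)
        = 13446.62 × 1.237 = 16633.4689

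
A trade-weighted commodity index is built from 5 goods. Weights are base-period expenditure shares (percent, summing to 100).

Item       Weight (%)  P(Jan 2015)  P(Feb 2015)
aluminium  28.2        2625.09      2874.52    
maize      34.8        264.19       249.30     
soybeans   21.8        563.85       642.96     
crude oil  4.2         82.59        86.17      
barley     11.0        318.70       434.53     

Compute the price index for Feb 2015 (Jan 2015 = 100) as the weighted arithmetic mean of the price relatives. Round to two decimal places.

aluminium: 28.2 × (2874.52/2625.09) = 28.2 × 1.095018 = 30.8795
maize: 34.8 × (249.30/264.19) = 34.8 × 0.943639 = 32.8386
soybeans: 21.8 × (642.96/563.85) = 21.8 × 1.140303 = 24.8586
crude oil: 4.2 × (86.17/82.59) = 4.2 × 1.043347 = 4.3821
barley: 11.0 × (434.53/318.70) = 11.0 × 1.363445 = 14.9979
Index = Σ wᵢ·(p₁ᵢ/p₀ᵢ) = 30.8795 + 32.8386 + 24.8586 + 4.3821 + 14.9979 = 107.9567

107.96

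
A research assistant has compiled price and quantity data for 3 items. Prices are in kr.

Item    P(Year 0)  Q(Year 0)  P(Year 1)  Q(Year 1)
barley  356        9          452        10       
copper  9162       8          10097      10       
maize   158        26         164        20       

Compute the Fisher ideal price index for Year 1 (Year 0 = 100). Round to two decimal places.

Laspeyres component (base-period weights):
ΣP(Year 1)Q(Year 0) = 452×9 + 10097×8 + 164×26 = 4068 + 80776 + 4264 = 89108
ΣP(Year 0)Q(Year 0) = 356×9 + 9162×8 + 158×26 = 3204 + 73296 + 4108 = 80608
L = 89108 / 80608 × 100 = 110.5449
Paasche component (current-period weights):
ΣP(Year 1)Q(Year 1) = 452×10 + 10097×10 + 164×20 = 4520 + 100970 + 3280 = 108770
ΣP(Year 0)Q(Year 1) = 356×10 + 9162×10 + 158×20 = 3560 + 91620 + 3160 = 98340
P = 108770 / 98340 × 100 = 110.6061
Fisher = √(L × P) = √(110.5449 × 110.6061) = 110.5755

110.58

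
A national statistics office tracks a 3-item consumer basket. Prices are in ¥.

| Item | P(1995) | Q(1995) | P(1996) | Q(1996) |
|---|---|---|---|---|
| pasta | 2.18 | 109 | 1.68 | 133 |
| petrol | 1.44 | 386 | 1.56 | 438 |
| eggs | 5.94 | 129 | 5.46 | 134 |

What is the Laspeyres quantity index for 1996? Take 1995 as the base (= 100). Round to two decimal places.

Laspeyres quantity index uses base-period prices as weights.
ΣP(1995)·Q(1996) = 2.18×133 + 1.44×438 + 5.94×134 = 289.94 + 630.72 + 795.96 = 1716.62
ΣP(1995)·Q(1995) = 2.18×109 + 1.44×386 + 5.94×129 = 237.62 + 555.84 + 766.26 = 1559.72
Index = 1716.62 / 1559.72 × 100 = 110.0595

110.06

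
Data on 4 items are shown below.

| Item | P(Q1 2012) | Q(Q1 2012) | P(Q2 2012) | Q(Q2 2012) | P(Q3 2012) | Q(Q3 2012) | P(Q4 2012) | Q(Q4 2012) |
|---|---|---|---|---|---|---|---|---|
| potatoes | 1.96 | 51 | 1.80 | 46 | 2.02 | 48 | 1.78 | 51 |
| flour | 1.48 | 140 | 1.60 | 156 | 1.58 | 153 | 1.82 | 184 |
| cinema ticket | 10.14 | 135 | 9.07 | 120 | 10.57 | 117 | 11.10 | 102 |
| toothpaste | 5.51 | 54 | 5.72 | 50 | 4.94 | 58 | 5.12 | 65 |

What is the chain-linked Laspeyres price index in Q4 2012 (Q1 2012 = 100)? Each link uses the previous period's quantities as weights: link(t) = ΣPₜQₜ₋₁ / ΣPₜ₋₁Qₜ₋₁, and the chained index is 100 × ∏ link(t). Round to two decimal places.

107.16

Link Q1 2012→Q2 2012:
ΣP(Q2 2012)Q(Q1 2012) = 1.80×51 + 1.60×140 + 9.07×135 + 5.72×54 = 91.8 + 224 + 1224.45 + 308.88 = 1849.13
ΣP(Q1 2012)Q(Q1 2012) = 1.96×51 + 1.48×140 + 10.14×135 + 5.51×54 = 99.96 + 207.2 + 1368.9 + 297.54 = 1973.6
link = 1849.13/1973.6 = 0.936933
Link Q2 2012→Q3 2012:
ΣP(Q3 2012)Q(Q2 2012) = 2.02×46 + 1.58×156 + 10.57×120 + 4.94×50 = 92.92 + 246.48 + 1268.4 + 247 = 1854.8
ΣP(Q2 2012)Q(Q2 2012) = 1.80×46 + 1.60×156 + 9.07×120 + 5.72×50 = 82.8 + 249.6 + 1088.4 + 286 = 1706.8
link = 1854.8/1706.8 = 1.086712
Link Q3 2012→Q4 2012:
ΣP(Q4 2012)Q(Q3 2012) = 1.78×48 + 1.82×153 + 11.10×117 + 5.12×58 = 85.44 + 278.46 + 1298.7 + 296.96 = 1959.56
ΣP(Q3 2012)Q(Q3 2012) = 2.02×48 + 1.58×153 + 10.57×117 + 4.94×58 = 96.96 + 241.74 + 1236.69 + 286.52 = 1861.91
link = 1959.56/1861.91 = 1.052446
Chained index = 100 × 0.936933 × 1.086712 × 1.052446 = 107.1575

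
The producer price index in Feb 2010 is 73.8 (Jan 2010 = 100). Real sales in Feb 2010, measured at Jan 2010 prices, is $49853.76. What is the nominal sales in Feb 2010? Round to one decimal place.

36792.1

Nominal = Real × (Index/100) = 49853.76 × (73.8/100)
        = 49853.76 × 0.738 = 36792.0749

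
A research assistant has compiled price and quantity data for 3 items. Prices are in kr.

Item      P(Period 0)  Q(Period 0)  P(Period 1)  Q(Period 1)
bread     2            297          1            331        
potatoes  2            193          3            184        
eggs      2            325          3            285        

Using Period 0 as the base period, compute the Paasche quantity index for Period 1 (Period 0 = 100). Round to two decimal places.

93.90

Paasche quantity index uses current-period prices as weights.
ΣP(Period 1)·Q(Period 1) = 1×331 + 3×184 + 3×285 = 331 + 552 + 855 = 1738
ΣP(Period 1)·Q(Period 0) = 1×297 + 3×193 + 3×325 = 297 + 579 + 975 = 1851
Index = 1738 / 1851 × 100 = 93.8952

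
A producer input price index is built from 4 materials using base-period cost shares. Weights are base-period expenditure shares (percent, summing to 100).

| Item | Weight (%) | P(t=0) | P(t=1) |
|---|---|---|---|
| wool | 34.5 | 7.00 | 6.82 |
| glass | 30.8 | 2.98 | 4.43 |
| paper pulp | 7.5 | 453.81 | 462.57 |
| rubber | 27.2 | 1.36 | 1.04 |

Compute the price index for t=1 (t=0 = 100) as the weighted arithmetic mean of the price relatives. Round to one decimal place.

107.8

wool: 34.5 × (6.82/7.00) = 34.5 × 0.974286 = 33.6129
glass: 30.8 × (4.43/2.98) = 30.8 × 1.486577 = 45.7866
paper pulp: 7.5 × (462.57/453.81) = 7.5 × 1.019303 = 7.6448
rubber: 27.2 × (1.04/1.36) = 27.2 × 0.764706 = 20.8000
Index = Σ wᵢ·(p₁ᵢ/p₀ᵢ) = 33.6129 + 45.7866 + 7.6448 + 20.8000 = 107.8442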